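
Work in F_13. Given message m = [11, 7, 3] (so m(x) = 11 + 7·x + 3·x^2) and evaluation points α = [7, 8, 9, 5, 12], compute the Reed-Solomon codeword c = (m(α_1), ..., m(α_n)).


c = [12, 12, 5, 4, 7]

Message polynomial: m(x) = 11 + 7·x + 3·x^2 (mod 13).
For each evaluation point α_i, compute m(α_i) mod 13:
  α_1 = 7: Horner steps 3 → 2 → 12, so m(7) = 12.
  α_2 = 8: Horner steps 3 → 5 → 12, so m(8) = 12.
  α_3 = 9: Horner steps 3 → 8 → 5, so m(9) = 5.
  α_4 = 5: Horner steps 3 → 9 → 4, so m(5) = 4.
  α_5 = 12: Horner steps 3 → 4 → 7, so m(12) = 7.
Codeword c = [12, 12, 5, 4, 7] ∈ F_13^5.


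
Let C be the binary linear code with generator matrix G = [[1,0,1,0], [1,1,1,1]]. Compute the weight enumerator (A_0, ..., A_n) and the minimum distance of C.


Weight distribution: A_0 = 1, A_2 = 2, A_4 = 1. Minimum distance d = 2.

Enumerate all 2^2 = 4 messages m ∈ F_2^2.
For each, compute codeword c = mG in F_2^4, then tally its weight.
  m = 00 → c = 0000, weight = 0.
  m = 10 → c = 1010, weight = 2.
  m = 01 → c = 1111, weight = 4.
  m = 11 → c = 0101, weight = 2.
Tally weights:
  weight 0: 1 codewords.
  weight 2: 2 codewords.
  weight 4: 1 codewords.
Minimum distance d = smallest w > 0 with A_w > 0 = 2.
Sanity: Σ A_w = 4 = 2^2 = 4 ✓.


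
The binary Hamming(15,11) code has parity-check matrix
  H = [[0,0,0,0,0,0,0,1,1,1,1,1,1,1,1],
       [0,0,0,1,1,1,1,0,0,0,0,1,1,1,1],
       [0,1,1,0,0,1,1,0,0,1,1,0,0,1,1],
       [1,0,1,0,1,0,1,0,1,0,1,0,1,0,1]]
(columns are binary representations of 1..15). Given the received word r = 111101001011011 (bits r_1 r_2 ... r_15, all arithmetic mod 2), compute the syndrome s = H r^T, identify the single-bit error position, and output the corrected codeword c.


s = (1, 1, 0, 1)^T, error position = 13, corrected codeword c = 111101001011111

Compute s = H r^T mod 2 one row at a time:
  s_1 = 0 + 1 + 0 + 1 + 1 + 0 + 1 + 1 = 5 ≡ 1 (mod 2).
  s_2 = 1 + 0 + 1 + 0 + 1 + 0 + 1 + 1 = 5 ≡ 1 (mod 2).
  s_3 = 1 + 1 + 1 + 0 + 0 + 1 + 1 + 1 = 6 ≡ 0 (mod 2).
  s_4 = 1 + 1 + 0 + 0 + 1 + 1 + 0 + 1 = 5 ≡ 1 (mod 2).
s = (1, 1, 0, 1)^T — this equals column 13 of H (binary 1101), so error is at position 13.
Correct: flip bit 13 of r = 111101001011011 to get c = 111101001011111.


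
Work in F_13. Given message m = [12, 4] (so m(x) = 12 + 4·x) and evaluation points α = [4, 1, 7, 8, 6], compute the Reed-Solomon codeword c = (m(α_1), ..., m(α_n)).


c = [2, 3, 1, 5, 10]

Message polynomial: m(x) = 12 + 4·x (mod 13).
For each evaluation point α_i, compute m(α_i) mod 13:
  α_1 = 4: Horner steps 4 → 2, so m(4) = 2.
  α_2 = 1: Horner steps 4 → 3, so m(1) = 3.
  α_3 = 7: Horner steps 4 → 1, so m(7) = 1.
  α_4 = 8: Horner steps 4 → 5, so m(8) = 5.
  α_5 = 6: Horner steps 4 → 10, so m(6) = 10.
Codeword c = [2, 3, 1, 5, 10] ∈ F_13^5.


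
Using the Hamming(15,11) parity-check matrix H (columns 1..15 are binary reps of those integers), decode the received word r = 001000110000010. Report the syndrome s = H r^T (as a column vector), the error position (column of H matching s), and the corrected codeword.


s = (0, 0, 1, 0)^T, error position = 2, corrected codeword c = 011000110000010

Compute s = H r^T mod 2 one row at a time:
  s_1 = 1 + 0 + 0 + 0 + 0 + 0 + 1 + 0 = 2 ≡ 0 (mod 2).
  s_2 = 0 + 0 + 0 + 1 + 0 + 0 + 1 + 0 = 2 ≡ 0 (mod 2).
  s_3 = 0 + 1 + 0 + 1 + 0 + 0 + 1 + 0 = 3 ≡ 1 (mod 2).
  s_4 = 0 + 1 + 0 + 1 + 0 + 0 + 0 + 0 = 2 ≡ 0 (mod 2).
s = (0, 0, 1, 0)^T — this equals column 2 of H (binary 0010), so error is at position 2.
Correct: flip bit 2 of r = 001000110000010 to get c = 011000110000010.


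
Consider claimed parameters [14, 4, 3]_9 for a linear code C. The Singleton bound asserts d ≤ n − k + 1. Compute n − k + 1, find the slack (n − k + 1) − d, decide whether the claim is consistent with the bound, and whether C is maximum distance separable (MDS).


Singleton RHS = n − k + 1 = 11, slack = 8, bound satisfied, not MDS.

Singleton bound: d ≤ n − k + 1.
Here n = 14, k = 4, so n − k + 1 = 11.
Given d = 3, check d ≤ 11: YES.
Slack = (n − k + 1) − d = 8.
The code is NOT MDS (slack = 8 > 0).
Description: the claimed parameters are [14, 4, 3]_9; such a code would be non-MDS.


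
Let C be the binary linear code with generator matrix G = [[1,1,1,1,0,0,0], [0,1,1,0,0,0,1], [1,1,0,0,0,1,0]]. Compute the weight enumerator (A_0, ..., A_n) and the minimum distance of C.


Weight distribution: A_0 = 1, A_3 = 4, A_4 = 3. Minimum distance d = 3.

Enumerate all 2^3 = 8 messages m ∈ F_2^3.
For each, compute codeword c = mG in F_2^7, then tally its weight.
  m = 000 → c = 0000000, weight = 0.
  m = 100 → c = 1111000, weight = 4.
  m = 010 → c = 0110001, weight = 3.
  m = 110 → c = 1001001, weight = 3.
  m = 001 → c = 1100010, weight = 3.
  m = 101 → c = 0011010, weight = 3.
  m = 011 → c = 1010011, weight = 4.
  m = 111 → c = 0101011, weight = 4.
Tally weights:
  weight 0: 1 codewords.
  weight 3: 4 codewords.
  weight 4: 3 codewords.
Minimum distance d = smallest w > 0 with A_w > 0 = 3.
Sanity: Σ A_w = 8 = 2^3 = 8 ✓.


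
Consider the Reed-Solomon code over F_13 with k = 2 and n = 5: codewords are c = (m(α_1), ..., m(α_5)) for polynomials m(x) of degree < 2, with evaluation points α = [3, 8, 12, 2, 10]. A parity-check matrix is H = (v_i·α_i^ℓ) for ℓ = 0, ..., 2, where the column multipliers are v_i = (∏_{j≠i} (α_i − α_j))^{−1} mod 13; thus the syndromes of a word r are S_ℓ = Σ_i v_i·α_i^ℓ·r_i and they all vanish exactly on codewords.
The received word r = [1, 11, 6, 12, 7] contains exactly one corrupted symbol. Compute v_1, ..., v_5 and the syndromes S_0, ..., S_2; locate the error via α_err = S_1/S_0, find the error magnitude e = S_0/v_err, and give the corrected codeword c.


S = (7, 5, 11), error at position 5, error magnitude e = 5, c = [1, 11, 6, 12, 2].

Step 1: column multipliers v_i = (∏_{j≠i}(α_i − α_j))^{−1} mod 13.
  i = 1 (α = 3): (3−8)(3−12)(3−2)(3−10) = (−5)·(−9)·1·(−7) = −315 ≡ 10, so v_1 = 10^{−1} = 4 (mod 13).
  i = 2 (α = 8): (8−3)(8−12)(8−2)(8−10) = 5·(−4)·6·(−2) = 240 ≡ 6, so v_2 = 6^{−1} = 11 (mod 13).
  i = 3 (α = 12): (12−3)(12−8)(12−2)(12−10) = 9·4·10·2 = 720 ≡ 5, so v_3 = 5^{−1} = 8 (mod 13).
  i = 4 (α = 2): (2−3)(2−8)(2−12)(2−10) = (−1)·(−6)·(−10)·(−8) = 480 ≡ 12, so v_4 = 12^{−1} = 12 (mod 13).
  i = 5 (α = 10): (10−3)(10−8)(10−12)(10−2) = 7·2·(−2)·8 = −224 ≡ 10, so v_5 = 10^{−1} = 4 (mod 13).
  v = [4, 11, 8, 12, 4].
Step 2: syndromes of r = [1, 11, 6, 12, 7] (all sums mod 13).
  S_0 = Σ v_i r_i = 4·1 + 11·11 + 8·6 + 12·12 + 4·7 = 345 ≡ 7.
  S_1 = Σ v_i α_i r_i = 4·3·1 + 11·8·11 + 8·12·6 + 12·2·12 + 4·10·7 = 2124 ≡ 5.
  α_i^2 mod 13 = [9, 12, 1, 4, 9].
  S_2 = Σ v_i α_i^2 r_i = 4·9·1 + 11·12·11 + 8·1·6 + 12·4·12 + 4·9·7 = 2364 ≡ 11.
  S = (7, 5, 11) ≠ 0, so r is not a codeword (an error is present).
Step 3: locate the error. For a single error e at position i, S_ℓ = v_i·e·α_i^ℓ, so α_err = S_1/S_0.
  S_0^{−1} = 7^{−1} = 2 (mod 13), so α_err = 5·2 = 10 ≡ 10 = α_5. Error position i = 5.
  Consistency check: S_2/S_1 = 11·8 = 88 ≡ 10 = α_err ✓ (single-error assumption holds).
Step 4: error magnitude e = S_0/v_5 = S_0·∏_{j≠5}(α_5 − α_j) = 7·10 = 70 ≡ 5 (mod 13).
Step 5: correct position 5: c_5 = r_5 − e = 7 − 5 ≡ 2 (mod 13). Hence c = [1, 11, 6, 12, 2].
  Check: interpolating c through the α_i gives m(x) = 8 + 2·x (degree < 2) with m(α_i) = c_i for every i, so c is indeed a codeword.


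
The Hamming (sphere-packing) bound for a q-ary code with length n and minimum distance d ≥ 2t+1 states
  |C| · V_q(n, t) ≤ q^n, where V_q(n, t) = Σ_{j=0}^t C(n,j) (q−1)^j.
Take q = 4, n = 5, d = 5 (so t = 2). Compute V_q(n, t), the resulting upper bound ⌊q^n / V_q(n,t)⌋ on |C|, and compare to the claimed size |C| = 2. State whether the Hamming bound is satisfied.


V_q(n, t) = 106, q^n = 1024, Hamming bound = 9, |C| = 2 ≤ bound (satisfied).

Step 1: Compute V_q(n, t) = Σ_{j=0}^2 C(n, j) (q−1)^j.
  j = 0: C(5,0)·(3)^0 = 1·1 = 1.
  j = 1: C(5,1)·(3)^1 = 5·3 = 15.
  j = 2: C(5,2)·(3)^2 = 10·9 = 90.
  V_q(n, t) = 1 + 15 + 90 = 106.
Step 2: q^n = 4^5 = 1024.
Step 3: Hamming bound ⌊q^n / V_q(n,t)⌋ = ⌊1024/106⌋ = 9.
Step 4: Compare |C| = 2 to 9: satisfied.
The claimed |C| lies below the Hamming bound.


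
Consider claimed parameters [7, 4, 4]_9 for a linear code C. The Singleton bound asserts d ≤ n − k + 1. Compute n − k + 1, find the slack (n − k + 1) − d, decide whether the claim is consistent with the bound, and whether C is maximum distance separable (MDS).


Singleton RHS = n − k + 1 = 4, slack = 0, bound satisfied, MDS.

Singleton bound: d ≤ n − k + 1.
Here n = 7, k = 4, so n − k + 1 = 4.
Given d = 4, check d ≤ 4: YES.
Slack = (n − k + 1) − d = 0.
The code is MDS (slack = 0).
Description: the claimed parameters are [7, 4, 4]_9; such a code would be MDS (meets Singleton bound).


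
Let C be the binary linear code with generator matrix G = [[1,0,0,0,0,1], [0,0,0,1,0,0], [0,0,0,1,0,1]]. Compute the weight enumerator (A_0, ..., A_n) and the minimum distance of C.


Weight distribution: A_0 = 1, A_1 = 3, A_2 = 3, A_3 = 1. Minimum distance d = 1.

Enumerate all 2^3 = 8 messages m ∈ F_2^3.
For each, compute codeword c = mG in F_2^6, then tally its weight.
  m = 000 → c = 000000, weight = 0.
  m = 100 → c = 100001, weight = 2.
  m = 010 → c = 000100, weight = 1.
  m = 110 → c = 100101, weight = 3.
  m = 001 → c = 000101, weight = 2.
  m = 101 → c = 100100, weight = 2.
  m = 011 → c = 000001, weight = 1.
  m = 111 → c = 100000, weight = 1.
Tally weights:
  weight 0: 1 codewords.
  weight 1: 3 codewords.
  weight 2: 3 codewords.
  weight 3: 1 codewords.
Minimum distance d = smallest w > 0 with A_w > 0 = 1.
Sanity: Σ A_w = 8 = 2^3 = 8 ✓.


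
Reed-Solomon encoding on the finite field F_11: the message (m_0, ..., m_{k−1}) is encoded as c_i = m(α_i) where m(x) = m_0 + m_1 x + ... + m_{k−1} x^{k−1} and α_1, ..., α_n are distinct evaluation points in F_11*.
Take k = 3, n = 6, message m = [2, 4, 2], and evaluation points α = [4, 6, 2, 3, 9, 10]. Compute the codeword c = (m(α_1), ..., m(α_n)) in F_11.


c = [6, 10, 7, 10, 2, 0]

Message polynomial: m(x) = 2 + 4·x + 2·x^2 (mod 11).
For each evaluation point α_i, compute m(α_i) mod 11:
  α_1 = 4: Horner steps 2 → 1 → 6, so m(4) = 6.
  α_2 = 6: Horner steps 2 → 5 → 10, so m(6) = 10.
  α_3 = 2: Horner steps 2 → 8 → 7, so m(2) = 7.
  α_4 = 3: Horner steps 2 → 10 → 10, so m(3) = 10.
  α_5 = 9: Horner steps 2 → 0 → 2, so m(9) = 2.
  α_6 = 10: Horner steps 2 → 2 → 0, so m(10) = 0.
Codeword c = [6, 10, 7, 10, 2, 0] ∈ F_11^6.


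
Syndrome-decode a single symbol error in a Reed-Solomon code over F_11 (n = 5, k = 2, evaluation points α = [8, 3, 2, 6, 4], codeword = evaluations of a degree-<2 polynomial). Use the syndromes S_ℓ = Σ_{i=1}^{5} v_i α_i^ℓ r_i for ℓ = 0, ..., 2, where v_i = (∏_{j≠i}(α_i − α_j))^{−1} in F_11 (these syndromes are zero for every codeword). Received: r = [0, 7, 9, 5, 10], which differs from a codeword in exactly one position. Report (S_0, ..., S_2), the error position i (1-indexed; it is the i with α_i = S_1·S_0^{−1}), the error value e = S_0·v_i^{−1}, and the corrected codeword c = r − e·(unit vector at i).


S = (4, 8, 5), error at position 3, error magnitude e = 5, c = [0, 7, 4, 5, 10].

Step 1: column multipliers v_i = (∏_{j≠i}(α_i − α_j))^{−1} mod 11.
  i = 1 (α = 8): (8−3)(8−2)(8−6)(8−4) = 5·6·2·4 = 240 ≡ 9, so v_1 = 9^{−1} = 5 (mod 11).
  i = 2 (α = 3): (3−8)(3−2)(3−6)(3−4) = (−5)·1·(−3)·(−1) = −15 ≡ 7, so v_2 = 7^{−1} = 8 (mod 11).
  i = 3 (α = 2): (2−8)(2−3)(2−6)(2−4) = (−6)·(−1)·(−4)·(−2) = 48 ≡ 4, so v_3 = 4^{−1} = 3 (mod 11).
  i = 4 (α = 6): (6−8)(6−3)(6−2)(6−4) = (−2)·3·4·2 = −48 ≡ 7, so v_4 = 7^{−1} = 8 (mod 11).
  i = 5 (α = 4): (4−8)(4−3)(4−2)(4−6) = (−4)·1·2·(−2) = 16 ≡ 5, so v_5 = 5^{−1} = 9 (mod 11).
  v = [5, 8, 3, 8, 9].
Step 2: syndromes of r = [0, 7, 9, 5, 10] (all sums mod 11).
  S_0 = Σ v_i r_i = 5·0 + 8·7 + 3·9 + 8·5 + 9·10 = 213 ≡ 4.
  S_1 = Σ v_i α_i r_i = 5·8·0 + 8·3·7 + 3·2·9 + 8·6·5 + 9·4·10 = 822 ≡ 8.
  α_i^2 mod 11 = [9, 9, 4, 3, 5].
  S_2 = Σ v_i α_i^2 r_i = 5·9·0 + 8·9·7 + 3·4·9 + 8·3·5 + 9·5·10 = 1182 ≡ 5.
  S = (4, 8, 5) ≠ 0, so r is not a codeword (an error is present).
Step 3: locate the error. For a single error e at position i, S_ℓ = v_i·e·α_i^ℓ, so α_err = S_1/S_0.
  S_0^{−1} = 4^{−1} = 3 (mod 11), so α_err = 8·3 = 24 ≡ 2 = α_3. Error position i = 3.
  Consistency check: S_2/S_1 = 5·7 = 35 ≡ 2 = α_err ✓ (single-error assumption holds).
Step 4: error magnitude e = S_0/v_3 = S_0·∏_{j≠3}(α_3 − α_j) = 4·4 = 16 ≡ 5 (mod 11).
Step 5: correct position 3: c_3 = r_3 − e = 9 − 5 ≡ 4 (mod 11). Hence c = [0, 7, 4, 5, 10].
  Check: interpolating c through the α_i gives m(x) = 9 + 3·x (degree < 2) with m(α_i) = c_i for every i, so c is indeed a codeword.


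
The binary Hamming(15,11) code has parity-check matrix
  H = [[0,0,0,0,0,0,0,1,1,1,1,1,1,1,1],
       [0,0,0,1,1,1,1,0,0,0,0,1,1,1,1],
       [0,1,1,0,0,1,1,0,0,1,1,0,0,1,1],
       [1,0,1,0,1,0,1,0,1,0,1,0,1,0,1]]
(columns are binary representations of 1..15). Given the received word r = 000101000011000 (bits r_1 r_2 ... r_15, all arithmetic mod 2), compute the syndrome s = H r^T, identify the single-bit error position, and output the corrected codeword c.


s = (0, 1, 0, 1)^T, error position = 5, corrected codeword c = 000111000011000

Compute s = H r^T mod 2 one row at a time:
  s_1 = 0 + 0 + 0 + 1 + 1 + 0 + 0 + 0 = 2 ≡ 0 (mod 2).
  s_2 = 1 + 0 + 1 + 0 + 1 + 0 + 0 + 0 = 3 ≡ 1 (mod 2).
  s_3 = 0 + 0 + 1 + 0 + 0 + 1 + 0 + 0 = 2 ≡ 0 (mod 2).
  s_4 = 0 + 0 + 0 + 0 + 0 + 1 + 0 + 0 = 1 ≡ 1 (mod 2).
s = (0, 1, 0, 1)^T — this equals column 5 of H (binary 0101), so error is at position 5.
Correct: flip bit 5 of r = 000101000011000 to get c = 000111000011000.


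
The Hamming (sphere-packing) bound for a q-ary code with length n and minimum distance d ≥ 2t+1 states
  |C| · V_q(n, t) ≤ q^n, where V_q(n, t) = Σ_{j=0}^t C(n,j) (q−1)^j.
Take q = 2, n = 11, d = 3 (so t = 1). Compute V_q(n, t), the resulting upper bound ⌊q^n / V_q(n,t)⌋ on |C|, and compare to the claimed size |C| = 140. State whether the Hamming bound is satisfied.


V_q(n, t) = 12, q^n = 2048, Hamming bound = 170, |C| = 140 ≤ bound (satisfied).

Step 1: Compute V_q(n, t) = Σ_{j=0}^1 C(n, j) (q−1)^j.
  j = 0: C(11,0)·(1)^0 = 1·1 = 1.
  j = 1: C(11,1)·(1)^1 = 11·1 = 11.
  V_q(n, t) = 1 + 11 = 12.
Step 2: q^n = 2^11 = 2048.
Step 3: Hamming bound ⌊q^n / V_q(n,t)⌋ = ⌊2048/12⌋ = 170.
Step 4: Compare |C| = 140 to 170: satisfied.
The claimed |C| lies below the Hamming bound.


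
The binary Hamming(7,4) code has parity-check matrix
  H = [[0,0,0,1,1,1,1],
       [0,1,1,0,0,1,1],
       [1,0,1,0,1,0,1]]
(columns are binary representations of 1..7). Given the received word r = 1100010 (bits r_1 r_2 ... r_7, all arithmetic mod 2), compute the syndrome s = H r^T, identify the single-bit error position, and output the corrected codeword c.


s = (1, 0, 1)^T, error position = 5, corrected codeword c = 1100110

Compute s = H r^T mod 2 one row at a time:
  s_1 = 0 + 0 + 1 + 0 = 1 ≡ 1 (mod 2).
  s_2 = 1 + 0 + 1 + 0 = 2 ≡ 0 (mod 2).
  s_3 = 1 + 0 + 0 + 0 = 1 ≡ 1 (mod 2).
s = (1, 0, 1)^T — this equals column 5 of H (binary 101), so error is at position 5.
Correct: flip bit 5 of r = 1100010 to get c = 1100110.


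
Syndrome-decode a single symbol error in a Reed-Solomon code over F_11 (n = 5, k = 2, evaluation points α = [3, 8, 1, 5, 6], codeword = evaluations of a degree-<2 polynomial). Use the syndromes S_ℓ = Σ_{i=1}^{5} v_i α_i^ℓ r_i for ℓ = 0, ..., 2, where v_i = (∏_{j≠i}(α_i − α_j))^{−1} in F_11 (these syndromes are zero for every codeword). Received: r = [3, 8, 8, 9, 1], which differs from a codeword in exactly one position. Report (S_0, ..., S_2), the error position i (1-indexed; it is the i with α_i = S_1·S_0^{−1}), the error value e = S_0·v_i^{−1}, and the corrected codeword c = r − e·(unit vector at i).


S = (1, 8, 9), error at position 2, error magnitude e = 1, c = [3, 7, 8, 9, 1].

Step 1: column multipliers v_i = (∏_{j≠i}(α_i − α_j))^{−1} mod 11.
  i = 1 (α = 3): (3−8)(3−1)(3−5)(3−6) = (−5)·2·(−2)·(−3) = −60 ≡ 6, so v_1 = 6^{−1} = 2 (mod 11).
  i = 2 (α = 8): (8−3)(8−1)(8−5)(8−6) = 5·7·3·2 = 210 ≡ 1, so v_2 = 1^{−1} = 1 (mod 11).
  i = 3 (α = 1): (1−3)(1−8)(1−5)(1−6) = (−2)·(−7)·(−4)·(−5) = 280 ≡ 5, so v_3 = 5^{−1} = 9 (mod 11).
  i = 4 (α = 5): (5−3)(5−8)(5−1)(5−6) = 2·(−3)·4·(−1) = 24 ≡ 2, so v_4 = 2^{−1} = 6 (mod 11).
  i = 5 (α = 6): (6−3)(6−8)(6−1)(6−5) = 3·(−2)·5·1 = −30 ≡ 3, so v_5 = 3^{−1} = 4 (mod 11).
  v = [2, 1, 9, 6, 4].
Step 2: syndromes of r = [3, 8, 8, 9, 1] (all sums mod 11).
  S_0 = Σ v_i r_i = 2·3 + 1·8 + 9·8 + 6·9 + 4·1 = 144 ≡ 1.
  S_1 = Σ v_i α_i r_i = 2·3·3 + 1·8·8 + 9·1·8 + 6·5·9 + 4·6·1 = 448 ≡ 8.
  α_i^2 mod 11 = [9, 9, 1, 3, 3].
  S_2 = Σ v_i α_i^2 r_i = 2·9·3 + 1·9·8 + 9·1·8 + 6·3·9 + 4·3·1 = 372 ≡ 9.
  S = (1, 8, 9) ≠ 0, so r is not a codeword (an error is present).
Step 3: locate the error. For a single error e at position i, S_ℓ = v_i·e·α_i^ℓ, so α_err = S_1/S_0.
  S_0^{−1} = 1^{−1} = 1 (mod 11), so α_err = 8·1 = 8 ≡ 8 = α_2. Error position i = 2.
  Consistency check: S_2/S_1 = 9·7 = 63 ≡ 8 = α_err ✓ (single-error assumption holds).
Step 4: error magnitude e = S_0/v_2 = S_0·∏_{j≠2}(α_2 − α_j) = 1·1 = 1 ≡ 1 (mod 11).
Step 5: correct position 2: c_2 = r_2 − e = 8 − 1 ≡ 7 (mod 11). Hence c = [3, 7, 8, 9, 1].
  Check: interpolating c through the α_i gives m(x) = 5 + 3·x (degree < 2) with m(α_i) = c_i for every i, so c is indeed a codeword.


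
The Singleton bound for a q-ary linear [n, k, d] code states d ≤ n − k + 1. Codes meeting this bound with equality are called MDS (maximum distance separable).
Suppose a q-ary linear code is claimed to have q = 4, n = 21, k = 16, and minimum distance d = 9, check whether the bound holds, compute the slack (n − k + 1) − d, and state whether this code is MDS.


Singleton RHS = n − k + 1 = 6, slack = -3, bound violated (no such code; not MDS).

Singleton bound: d ≤ n − k + 1.
Here n = 21, k = 16, so n − k + 1 = 6.
Given d = 9, check d ≤ 6: NO.
Slack = (n − k + 1) − d = -3.
The slack is negative: d = 9 exceeds n − k + 1 = 6 by 3, so the Singleton bound is violated and no linear [21, 16, 9]_4 code can exist. In particular it is not MDS (MDS requires d = n − k + 1 exactly).
Description: the claimed parameters are [21, 16, 9]_4; such a code would be impossible (violates the Singleton bound).


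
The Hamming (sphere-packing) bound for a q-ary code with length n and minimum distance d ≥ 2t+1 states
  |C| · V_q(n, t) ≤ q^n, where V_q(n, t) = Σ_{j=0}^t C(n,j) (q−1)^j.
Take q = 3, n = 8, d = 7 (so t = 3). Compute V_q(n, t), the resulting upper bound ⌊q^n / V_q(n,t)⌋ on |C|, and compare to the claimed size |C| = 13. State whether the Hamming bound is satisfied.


V_q(n, t) = 577, q^n = 6561, Hamming bound = 11, |C| = 13 > bound (violated).

Step 1: Compute V_q(n, t) = Σ_{j=0}^3 C(n, j) (q−1)^j.
  j = 0: C(8,0)·(2)^0 = 1·1 = 1.
  j = 1: C(8,1)·(2)^1 = 8·2 = 16.
  j = 2: C(8,2)·(2)^2 = 28·4 = 112.
  j = 3: C(8,3)·(2)^3 = 56·8 = 448.
  V_q(n, t) = 1 + 16 + 112 + 448 = 577.
Step 2: q^n = 3^8 = 6561.
Step 3: Hamming bound ⌊q^n / V_q(n,t)⌋ = ⌊6561/577⌋ = 11.
Step 4: Compare |C| = 13 to 11: violated.
The claimed |C| lies above the Hamming bound, so no 3-ary code of length 8 with d ≥ 7 can have 13 codewords.


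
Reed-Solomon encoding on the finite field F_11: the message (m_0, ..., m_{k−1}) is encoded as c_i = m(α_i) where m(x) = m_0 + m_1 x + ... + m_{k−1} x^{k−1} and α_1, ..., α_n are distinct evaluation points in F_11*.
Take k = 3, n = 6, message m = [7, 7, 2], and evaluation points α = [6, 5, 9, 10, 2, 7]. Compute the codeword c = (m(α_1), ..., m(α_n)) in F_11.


c = [0, 4, 1, 2, 7, 0]

Message polynomial: m(x) = 7 + 7·x + 2·x^2 (mod 11).
For each evaluation point α_i, compute m(α_i) mod 11:
  α_1 = 6: Horner steps 2 → 8 → 0, so m(6) = 0.
  α_2 = 5: Horner steps 2 → 6 → 4, so m(5) = 4.
  α_3 = 9: Horner steps 2 → 3 → 1, so m(9) = 1.
  α_4 = 10: Horner steps 2 → 5 → 2, so m(10) = 2.
  α_5 = 2: Horner steps 2 → 0 → 7, so m(2) = 7.
  α_6 = 7: Horner steps 2 → 10 → 0, so m(7) = 0.
Codeword c = [0, 4, 1, 2, 7, 0] ∈ F_11^6.


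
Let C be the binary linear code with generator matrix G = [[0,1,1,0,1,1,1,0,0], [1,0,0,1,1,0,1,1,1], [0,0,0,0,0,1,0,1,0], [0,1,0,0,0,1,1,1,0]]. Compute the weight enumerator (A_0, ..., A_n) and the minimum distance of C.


Weight distribution: A_0 = 1, A_2 = 2, A_3 = 2, A_4 = 1, A_5 = 4, A_6 = 4, A_7 = 2. Minimum distance d = 2.

Enumerate all 2^4 = 16 messages m ∈ F_2^4.
For each, compute codeword c = mG in F_2^9, then tally its weight.
  m = 0000 → c = 000000000, weight = 0.
  m = 1000 → c = 011011100, weight = 5.
  m = 0100 → c = 100110111, weight = 6.
  m = 1100 → c = 111101011, weight = 7.
  m = 0010 → c = 000001010, weight = 2.
  m = 1010 → c = 011010110, weight = 5.
  m = 0110 → c = 100111101, weight = 6.
  m = 1110 → c = 111100001, weight = 5.
  m = 0001 → c = 010001110, weight = 4.
  m = 1001 → c = 001010010, weight = 3.
  m = 0101 → c = 110111001, weight = 6.
  m = 1101 → c = 101100101, weight = 5.
  m = 0011 → c = 010000100, weight = 2.
  m = 1011 → c = 001011000, weight = 3.
  m = 0111 → c = 110110011, weight = 6.
  m = 1111 → c = 101101111, weight = 7.
Tally weights:
  weight 0: 1 codewords.
  weight 2: 2 codewords.
  weight 3: 2 codewords.
  weight 4: 1 codewords.
  weight 5: 4 codewords.
  weight 6: 4 codewords.
  weight 7: 2 codewords.
Minimum distance d = smallest w > 0 with A_w > 0 = 2.
Sanity: Σ A_w = 16 = 2^4 = 16 ✓.


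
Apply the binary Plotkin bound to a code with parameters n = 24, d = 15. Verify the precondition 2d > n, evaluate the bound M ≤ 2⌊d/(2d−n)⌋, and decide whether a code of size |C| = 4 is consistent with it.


Plotkin bound M ≤ 4; given |C| = 4 ≤ bound (satisfied).

Check applicability: 2d = 30, n = 24.
2d − n = 6 > 0, so Plotkin applies.
Compute d/(2d−n) = 15/6 ≈ 2.5000.
⌊d/(2d−n)⌋ = 2.
Plotkin bound: M ≤ 2·2 = 4.
Given |C| = 4, check: satisfied.
This |C| is at the Plotkin bound.


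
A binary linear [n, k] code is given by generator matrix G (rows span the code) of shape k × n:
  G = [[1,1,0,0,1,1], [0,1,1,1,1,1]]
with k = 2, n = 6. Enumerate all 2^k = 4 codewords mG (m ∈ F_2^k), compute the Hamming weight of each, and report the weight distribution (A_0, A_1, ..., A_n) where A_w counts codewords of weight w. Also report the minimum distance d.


Weight distribution: A_0 = 1, A_3 = 1, A_4 = 1, A_5 = 1. Minimum distance d = 3.

Enumerate all 2^2 = 4 messages m ∈ F_2^2.
For each, compute codeword c = mG in F_2^6, then tally its weight.
  m = 00 → c = 000000, weight = 0.
  m = 10 → c = 110011, weight = 4.
  m = 01 → c = 011111, weight = 5.
  m = 11 → c = 101100, weight = 3.
Tally weights:
  weight 0: 1 codewords.
  weight 3: 1 codewords.
  weight 4: 1 codewords.
  weight 5: 1 codewords.
Minimum distance d = smallest w > 0 with A_w > 0 = 3.
Sanity: Σ A_w = 4 = 2^2 = 4 ✓.


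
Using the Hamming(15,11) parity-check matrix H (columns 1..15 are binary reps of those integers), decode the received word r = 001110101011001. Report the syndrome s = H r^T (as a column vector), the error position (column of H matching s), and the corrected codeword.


s = (0, 1, 0, 0)^T, error position = 4, corrected codeword c = 001010101011001

Compute s = H r^T mod 2 one row at a time:
  s_1 = 0 + 1 + 0 + 1 + 1 + 0 + 0 + 1 = 4 ≡ 0 (mod 2).
  s_2 = 1 + 1 + 0 + 1 + 1 + 0 + 0 + 1 = 5 ≡ 1 (mod 2).
  s_3 = 0 + 1 + 0 + 1 + 0 + 1 + 0 + 1 = 4 ≡ 0 (mod 2).
  s_4 = 0 + 1 + 1 + 1 + 1 + 1 + 0 + 1 = 6 ≡ 0 (mod 2).
s = (0, 1, 0, 0)^T — this equals column 4 of H (binary 0100), so error is at position 4.
Correct: flip bit 4 of r = 001110101011001 to get c = 001010101011001.


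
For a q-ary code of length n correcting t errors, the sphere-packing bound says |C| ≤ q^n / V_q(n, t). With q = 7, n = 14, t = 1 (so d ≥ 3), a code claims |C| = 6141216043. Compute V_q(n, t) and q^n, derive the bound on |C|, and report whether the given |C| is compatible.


V_q(n, t) = 85, q^n = 678223072849, Hamming bound = 7979094974, |C| = 6141216043 ≤ bound (satisfied).

Step 1: Compute V_q(n, t) = Σ_{j=0}^1 C(n, j) (q−1)^j.
  j = 0: C(14,0)·(6)^0 = 1·1 = 1.
  j = 1: C(14,1)·(6)^1 = 14·6 = 84.
  V_q(n, t) = 1 + 84 = 85.
Step 2: q^n = 7^14 = 678223072849.
Step 3: Hamming bound ⌊q^n / V_q(n,t)⌋ = ⌊678223072849/85⌋ = 7979094974.
Step 4: Compare |C| = 6141216043 to 7979094974: satisfied.
The claimed |C| lies below the Hamming bound.


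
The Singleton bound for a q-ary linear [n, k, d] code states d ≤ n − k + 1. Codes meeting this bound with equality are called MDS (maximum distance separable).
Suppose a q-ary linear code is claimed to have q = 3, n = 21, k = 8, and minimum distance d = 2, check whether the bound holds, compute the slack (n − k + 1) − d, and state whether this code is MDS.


Singleton RHS = n − k + 1 = 14, slack = 12, bound satisfied, not MDS.

Singleton bound: d ≤ n − k + 1.
Here n = 21, k = 8, so n − k + 1 = 14.
Given d = 2, check d ≤ 14: YES.
Slack = (n − k + 1) − d = 12.
The code is NOT MDS (slack = 12 > 0).
Description: the claimed parameters are [21, 8, 2]_3; such a code would be non-MDS.


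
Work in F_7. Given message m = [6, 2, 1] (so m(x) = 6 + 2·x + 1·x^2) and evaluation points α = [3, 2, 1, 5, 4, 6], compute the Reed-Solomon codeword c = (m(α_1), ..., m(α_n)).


c = [0, 0, 2, 6, 2, 5]

Message polynomial: m(x) = 6 + 2·x + 1·x^2 (mod 7).
For each evaluation point α_i, compute m(α_i) mod 7:
  α_1 = 3: Horner steps 1 → 5 → 0, so m(3) = 0.
  α_2 = 2: Horner steps 1 → 4 → 0, so m(2) = 0.
  α_3 = 1: Horner steps 1 → 3 → 2, so m(1) = 2.
  α_4 = 5: Horner steps 1 → 0 → 6, so m(5) = 6.
  α_5 = 4: Horner steps 1 → 6 → 2, so m(4) = 2.
  α_6 = 6: Horner steps 1 → 1 → 5, so m(6) = 5.
Codeword c = [0, 0, 2, 6, 2, 5] ∈ F_7^6.


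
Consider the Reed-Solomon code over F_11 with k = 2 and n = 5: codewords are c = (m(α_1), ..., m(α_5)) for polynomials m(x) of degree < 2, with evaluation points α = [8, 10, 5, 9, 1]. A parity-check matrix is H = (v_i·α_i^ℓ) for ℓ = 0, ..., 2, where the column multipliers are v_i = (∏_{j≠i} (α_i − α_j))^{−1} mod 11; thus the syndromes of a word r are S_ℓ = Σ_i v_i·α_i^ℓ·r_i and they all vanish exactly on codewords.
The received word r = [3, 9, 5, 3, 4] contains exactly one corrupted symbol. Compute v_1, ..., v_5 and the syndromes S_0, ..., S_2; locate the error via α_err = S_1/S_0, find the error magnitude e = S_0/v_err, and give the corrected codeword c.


S = (8, 6, 10), error at position 4, error magnitude e = 8, c = [3, 9, 5, 6, 4].

Step 1: column multipliers v_i = (∏_{j≠i}(α_i − α_j))^{−1} mod 11.
  i = 1 (α = 8): (8−10)(8−5)(8−9)(8−1) = (−2)·3·(−1)·7 = 42 ≡ 9, so v_1 = 9^{−1} = 5 (mod 11).
  i = 2 (α = 10): (10−8)(10−5)(10−9)(10−1) = 2·5·1·9 = 90 ≡ 2, so v_2 = 2^{−1} = 6 (mod 11).
  i = 3 (α = 5): (5−8)(5−10)(5−9)(5−1) = (−3)·(−5)·(−4)·4 = −240 ≡ 2, so v_3 = 2^{−1} = 6 (mod 11).
  i = 4 (α = 9): (9−8)(9−10)(9−5)(9−1) = 1·(−1)·4·8 = −32 ≡ 1, so v_4 = 1^{−1} = 1 (mod 11).
  i = 5 (α = 1): (1−8)(1−10)(1−5)(1−9) = (−7)·(−9)·(−4)·(−8) = 2016 ≡ 3, so v_5 = 3^{−1} = 4 (mod 11).
  v = [5, 6, 6, 1, 4].
Step 2: syndromes of r = [3, 9, 5, 3, 4] (all sums mod 11).
  S_0 = Σ v_i r_i = 5·3 + 6·9 + 6·5 + 1·3 + 4·4 = 118 ≡ 8.
  S_1 = Σ v_i α_i r_i = 5·8·3 + 6·10·9 + 6·5·5 + 1·9·3 + 4·1·4 = 853 ≡ 6.
  α_i^2 mod 11 = [9, 1, 3, 4, 1].
  S_2 = Σ v_i α_i^2 r_i = 5·9·3 + 6·1·9 + 6·3·5 + 1·4·3 + 4·1·4 = 307 ≡ 10.
  S = (8, 6, 10) ≠ 0, so r is not a codeword (an error is present).
Step 3: locate the error. For a single error e at position i, S_ℓ = v_i·e·α_i^ℓ, so α_err = S_1/S_0.
  S_0^{−1} = 8^{−1} = 7 (mod 11), so α_err = 6·7 = 42 ≡ 9 = α_4. Error position i = 4.
  Consistency check: S_2/S_1 = 10·2 = 20 ≡ 9 = α_err ✓ (single-error assumption holds).
Step 4: error magnitude e = S_0/v_4 = S_0·∏_{j≠4}(α_4 − α_j) = 8·1 = 8 ≡ 8 (mod 11).
Step 5: correct position 4: c_4 = r_4 − e = 3 − 8 ≡ 6 (mod 11). Hence c = [3, 9, 5, 6, 4].
  Check: interpolating c through the α_i gives m(x) = 1 + 3·x (degree < 2) with m(α_i) = c_i for every i, so c is indeed a codeword.


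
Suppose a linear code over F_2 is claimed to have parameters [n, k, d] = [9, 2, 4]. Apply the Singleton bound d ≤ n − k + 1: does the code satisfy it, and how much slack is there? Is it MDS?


Singleton RHS = n − k + 1 = 8, slack = 4, bound satisfied, not MDS.

Singleton bound: d ≤ n − k + 1.
Here n = 9, k = 2, so n − k + 1 = 8.
Given d = 4, check d ≤ 8: YES.
Slack = (n − k + 1) − d = 4.
The code is NOT MDS (slack = 4 > 0).
Description: the claimed parameters are [9, 2, 4]_2; such a code would be non-MDS.


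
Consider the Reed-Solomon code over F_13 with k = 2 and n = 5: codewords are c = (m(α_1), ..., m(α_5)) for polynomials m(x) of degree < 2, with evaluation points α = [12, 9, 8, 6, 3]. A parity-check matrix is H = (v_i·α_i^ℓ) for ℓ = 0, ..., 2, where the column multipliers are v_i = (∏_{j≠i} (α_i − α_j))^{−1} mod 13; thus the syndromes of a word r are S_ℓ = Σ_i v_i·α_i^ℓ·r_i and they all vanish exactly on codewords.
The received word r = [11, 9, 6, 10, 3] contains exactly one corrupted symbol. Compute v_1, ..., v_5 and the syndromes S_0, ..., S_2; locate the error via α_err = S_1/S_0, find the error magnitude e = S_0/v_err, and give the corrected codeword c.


S = (4, 10, 12), error at position 2, error magnitude e = 5, c = [11, 4, 6, 10, 3].

Step 1: column multipliers v_i = (∏_{j≠i}(α_i − α_j))^{−1} mod 13.
  i = 1 (α = 12): (12−9)(12−8)(12−6)(12−3) = 3·4·6·9 = 648 ≡ 11, so v_1 = 11^{−1} = 6 (mod 13).
  i = 2 (α = 9): (9−12)(9−8)(9−6)(9−3) = (−3)·1·3·6 = −54 ≡ 11, so v_2 = 11^{−1} = 6 (mod 13).
  i = 3 (α = 8): (8−12)(8−9)(8−6)(8−3) = (−4)·(−1)·2·5 = 40 ≡ 1, so v_3 = 1^{−1} = 1 (mod 13).
  i = 4 (α = 6): (6−12)(6−9)(6−8)(6−3) = (−6)·(−3)·(−2)·3 = −108 ≡ 9, so v_4 = 9^{−1} = 3 (mod 13).
  i = 5 (α = 3): (3−12)(3−9)(3−8)(3−6) = (−9)·(−6)·(−5)·(−3) = 810 ≡ 4, so v_5 = 4^{−1} = 10 (mod 13).
  v = [6, 6, 1, 3, 10].
Step 2: syndromes of r = [11, 9, 6, 10, 3] (all sums mod 13).
  S_0 = Σ v_i r_i = 6·11 + 6·9 + 1·6 + 3·10 + 10·3 = 186 ≡ 4.
  S_1 = Σ v_i α_i r_i = 6·12·11 + 6·9·9 + 1·8·6 + 3·6·10 + 10·3·3 = 1596 ≡ 10.
  α_i^2 mod 13 = [1, 3, 12, 10, 9].
  S_2 = Σ v_i α_i^2 r_i = 6·1·11 + 6·3·9 + 1·12·6 + 3·10·10 + 10·9·3 = 870 ≡ 12.
  S = (4, 10, 12) ≠ 0, so r is not a codeword (an error is present).
Step 3: locate the error. For a single error e at position i, S_ℓ = v_i·e·α_i^ℓ, so α_err = S_1/S_0.
  S_0^{−1} = 4^{−1} = 10 (mod 13), so α_err = 10·10 = 100 ≡ 9 = α_2. Error position i = 2.
  Consistency check: S_2/S_1 = 12·4 = 48 ≡ 9 = α_err ✓ (single-error assumption holds).
Step 4: error magnitude e = S_0/v_2 = S_0·∏_{j≠2}(α_2 − α_j) = 4·11 = 44 ≡ 5 (mod 13).
Step 5: correct position 2: c_2 = r_2 − e = 9 − 5 ≡ 4 (mod 13). Hence c = [11, 4, 6, 10, 3].
  Check: interpolating c through the α_i gives m(x) = 9 + 11·x (degree < 2) with m(α_i) = c_i for every i, so c is indeed a codeword.


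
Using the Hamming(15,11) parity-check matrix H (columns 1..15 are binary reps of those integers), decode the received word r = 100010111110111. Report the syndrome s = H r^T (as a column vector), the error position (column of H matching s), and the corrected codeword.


s = (1, 1, 1, 1)^T, error position = 15, corrected codeword c = 100010111110110

Compute s = H r^T mod 2 one row at a time:
  s_1 = 1 + 1 + 1 + 1 + 0 + 1 + 1 + 1 = 7 ≡ 1 (mod 2).
  s_2 = 0 + 1 + 0 + 1 + 0 + 1 + 1 + 1 = 5 ≡ 1 (mod 2).
  s_3 = 0 + 0 + 0 + 1 + 1 + 1 + 1 + 1 = 5 ≡ 1 (mod 2).
  s_4 = 1 + 0 + 1 + 1 + 1 + 1 + 1 + 1 = 7 ≡ 1 (mod 2).
s = (1, 1, 1, 1)^T — this equals column 15 of H (binary 1111), so error is at position 15.
Correct: flip bit 15 of r = 100010111110111 to get c = 100010111110110.


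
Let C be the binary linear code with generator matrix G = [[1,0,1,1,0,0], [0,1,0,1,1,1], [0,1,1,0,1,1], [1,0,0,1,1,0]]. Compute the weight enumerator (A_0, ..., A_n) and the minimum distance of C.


Weight distribution: A_0 = 1, A_1 = 1, A_2 = 4, A_3 = 4, A_4 = 3, A_5 = 3. Minimum distance d = 1.

Enumerate all 2^4 = 16 messages m ∈ F_2^4.
For each, compute codeword c = mG in F_2^6, then tally its weight.
  m = 0000 → c = 000000, weight = 0.
  m = 1000 → c = 101100, weight = 3.
  m = 0100 → c = 010111, weight = 4.
  m = 1100 → c = 111011, weight = 5.
  m = 0010 → c = 011011, weight = 4.
  m = 1010 → c = 110111, weight = 5.
  m = 0110 → c = 001100, weight = 2.
  m = 1110 → c = 100000, weight = 1.
  m = 0001 → c = 100110, weight = 3.
  m = 1001 → c = 001010, weight = 2.
  m = 0101 → c = 110001, weight = 3.
  m = 1101 → c = 011101, weight = 4.
  m = 0011 → c = 111101, weight = 5.
  m = 1011 → c = 010001, weight = 2.
  m = 0111 → c = 101010, weight = 3.
  m = 1111 → c = 000110, weight = 2.
Tally weights:
  weight 0: 1 codewords.
  weight 1: 1 codewords.
  weight 2: 4 codewords.
  weight 3: 4 codewords.
  weight 4: 3 codewords.
  weight 5: 3 codewords.
Minimum distance d = smallest w > 0 with A_w > 0 = 1.
Sanity: Σ A_w = 16 = 2^4 = 16 ✓.


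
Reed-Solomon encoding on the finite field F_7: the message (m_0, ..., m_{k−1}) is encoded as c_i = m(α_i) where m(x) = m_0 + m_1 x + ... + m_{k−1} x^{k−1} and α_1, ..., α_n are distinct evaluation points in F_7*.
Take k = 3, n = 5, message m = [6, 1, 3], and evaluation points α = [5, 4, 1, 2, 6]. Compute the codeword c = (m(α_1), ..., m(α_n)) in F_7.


c = [2, 2, 3, 6, 1]

Message polynomial: m(x) = 6 + 1·x + 3·x^2 (mod 7).
For each evaluation point α_i, compute m(α_i) mod 7:
  α_1 = 5: Horner steps 3 → 2 → 2, so m(5) = 2.
  α_2 = 4: Horner steps 3 → 6 → 2, so m(4) = 2.
  α_3 = 1: Horner steps 3 → 4 → 3, so m(1) = 3.
  α_4 = 2: Horner steps 3 → 0 → 6, so m(2) = 6.
  α_5 = 6: Horner steps 3 → 5 → 1, so m(6) = 1.
Codeword c = [2, 2, 3, 6, 1] ∈ F_7^5.


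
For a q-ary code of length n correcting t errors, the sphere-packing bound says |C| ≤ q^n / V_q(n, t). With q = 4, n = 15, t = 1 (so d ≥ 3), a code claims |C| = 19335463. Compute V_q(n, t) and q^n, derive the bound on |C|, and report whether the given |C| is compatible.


V_q(n, t) = 46, q^n = 1073741824, Hamming bound = 23342213, |C| = 19335463 ≤ bound (satisfied).

Step 1: Compute V_q(n, t) = Σ_{j=0}^1 C(n, j) (q−1)^j.
  j = 0: C(15,0)·(3)^0 = 1·1 = 1.
  j = 1: C(15,1)·(3)^1 = 15·3 = 45.
  V_q(n, t) = 1 + 45 = 46.
Step 2: q^n = 4^15 = 1073741824.
Step 3: Hamming bound ⌊q^n / V_q(n,t)⌋ = ⌊1073741824/46⌋ = 23342213.
Step 4: Compare |C| = 19335463 to 23342213: satisfied.
The claimed |C| lies below the Hamming bound.


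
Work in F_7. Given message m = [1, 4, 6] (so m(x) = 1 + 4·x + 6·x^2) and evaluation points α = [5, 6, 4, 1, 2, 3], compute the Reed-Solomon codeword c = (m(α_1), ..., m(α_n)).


c = [3, 3, 1, 4, 5, 4]

Message polynomial: m(x) = 1 + 4·x + 6·x^2 (mod 7).
For each evaluation point α_i, compute m(α_i) mod 7:
  α_1 = 5: Horner steps 6 → 6 → 3, so m(5) = 3.
  α_2 = 6: Horner steps 6 → 5 → 3, so m(6) = 3.
  α_3 = 4: Horner steps 6 → 0 → 1, so m(4) = 1.
  α_4 = 1: Horner steps 6 → 3 → 4, so m(1) = 4.
  α_5 = 2: Horner steps 6 → 2 → 5, so m(2) = 5.
  α_6 = 3: Horner steps 6 → 1 → 4, so m(3) = 4.
Codeword c = [3, 3, 1, 4, 5, 4] ∈ F_7^6.


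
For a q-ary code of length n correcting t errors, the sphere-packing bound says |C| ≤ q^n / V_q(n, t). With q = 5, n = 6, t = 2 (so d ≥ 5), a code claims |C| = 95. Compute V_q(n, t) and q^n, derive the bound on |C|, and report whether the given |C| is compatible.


V_q(n, t) = 265, q^n = 15625, Hamming bound = 58, |C| = 95 > bound (violated).

Step 1: Compute V_q(n, t) = Σ_{j=0}^2 C(n, j) (q−1)^j.
  j = 0: C(6,0)·(4)^0 = 1·1 = 1.
  j = 1: C(6,1)·(4)^1 = 6·4 = 24.
  j = 2: C(6,2)·(4)^2 = 15·16 = 240.
  V_q(n, t) = 1 + 24 + 240 = 265.
Step 2: q^n = 5^6 = 15625.
Step 3: Hamming bound ⌊q^n / V_q(n,t)⌋ = ⌊15625/265⌋ = 58.
Step 4: Compare |C| = 95 to 58: violated.
The claimed |C| lies above the Hamming bound, so no 5-ary code of length 6 with d ≥ 5 can have 95 codewords.


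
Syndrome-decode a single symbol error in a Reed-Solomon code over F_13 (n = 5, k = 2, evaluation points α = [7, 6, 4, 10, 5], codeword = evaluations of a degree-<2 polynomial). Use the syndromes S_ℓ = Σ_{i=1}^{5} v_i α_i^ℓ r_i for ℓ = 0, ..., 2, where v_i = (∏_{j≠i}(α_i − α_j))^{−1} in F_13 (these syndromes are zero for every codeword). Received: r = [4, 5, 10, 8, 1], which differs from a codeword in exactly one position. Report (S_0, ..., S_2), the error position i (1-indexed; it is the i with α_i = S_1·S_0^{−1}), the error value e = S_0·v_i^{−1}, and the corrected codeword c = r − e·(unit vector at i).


S = (1, 7, 10), error at position 1, error magnitude e = 8, c = [9, 5, 10, 8, 1].

Step 1: column multipliers v_i = (∏_{j≠i}(α_i − α_j))^{−1} mod 13.
  i = 1 (α = 7): (7−6)(7−4)(7−10)(7−5) = 1·3·(−3)·2 = −18 ≡ 8, so v_1 = 8^{−1} = 5 (mod 13).
  i = 2 (α = 6): (6−7)(6−4)(6−10)(6−5) = (−1)·2·(−4)·1 = 8 ≡ 8, so v_2 = 8^{−1} = 5 (mod 13).
  i = 3 (α = 4): (4−7)(4−6)(4−10)(4−5) = (−3)·(−2)·(−6)·(−1) = 36 ≡ 10, so v_3 = 10^{−1} = 4 (mod 13).
  i = 4 (α = 10): (10−7)(10−6)(10−4)(10−5) = 3·4·6·5 = 360 ≡ 9, so v_4 = 9^{−1} = 3 (mod 13).
  i = 5 (α = 5): (5−7)(5−6)(5−4)(5−10) = (−2)·(−1)·1·(−5) = −10 ≡ 3, so v_5 = 3^{−1} = 9 (mod 13).
  v = [5, 5, 4, 3, 9].
Step 2: syndromes of r = [4, 5, 10, 8, 1] (all sums mod 13).
  S_0 = Σ v_i r_i = 5·4 + 5·5 + 4·10 + 3·8 + 9·1 = 118 ≡ 1.
  S_1 = Σ v_i α_i r_i = 5·7·4 + 5·6·5 + 4·4·10 + 3·10·8 + 9·5·1 = 735 ≡ 7.
  α_i^2 mod 13 = [10, 10, 3, 9, 12].
  S_2 = Σ v_i α_i^2 r_i = 5·10·4 + 5·10·5 + 4·3·10 + 3·9·8 + 9·12·1 = 894 ≡ 10.
  S = (1, 7, 10) ≠ 0, so r is not a codeword (an error is present).
Step 3: locate the error. For a single error e at position i, S_ℓ = v_i·e·α_i^ℓ, so α_err = S_1/S_0.
  S_0^{−1} = 1^{−1} = 1 (mod 13), so α_err = 7·1 = 7 ≡ 7 = α_1. Error position i = 1.
  Consistency check: S_2/S_1 = 10·2 = 20 ≡ 7 = α_err ✓ (single-error assumption holds).
Step 4: error magnitude e = S_0/v_1 = S_0·∏_{j≠1}(α_1 − α_j) = 1·8 = 8 ≡ 8 (mod 13).
Step 5: correct position 1: c_1 = r_1 − e = 4 − 8 ≡ 9 (mod 13). Hence c = [9, 5, 10, 8, 1].
  Check: interpolating c through the α_i gives m(x) = 7 + 4·x (degree < 2) with m(α_i) = c_i for every i, so c is indeed a codeword.


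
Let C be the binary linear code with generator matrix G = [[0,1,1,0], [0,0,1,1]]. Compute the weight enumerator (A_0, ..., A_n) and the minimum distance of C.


Weight distribution: A_0 = 1, A_2 = 3. Minimum distance d = 2.

Enumerate all 2^2 = 4 messages m ∈ F_2^2.
For each, compute codeword c = mG in F_2^4, then tally its weight.
  m = 00 → c = 0000, weight = 0.
  m = 10 → c = 0110, weight = 2.
  m = 01 → c = 0011, weight = 2.
  m = 11 → c = 0101, weight = 2.
Tally weights:
  weight 0: 1 codewords.
  weight 2: 3 codewords.
Minimum distance d = smallest w > 0 with A_w > 0 = 2.
Sanity: Σ A_w = 4 = 2^2 = 4 ✓.
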